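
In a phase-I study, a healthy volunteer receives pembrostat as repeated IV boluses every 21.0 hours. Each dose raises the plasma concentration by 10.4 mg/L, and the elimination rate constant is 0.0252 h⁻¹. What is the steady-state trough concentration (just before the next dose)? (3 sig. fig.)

14.9 mg/L

Fraction remaining after one interval: e^(−kτ) = e^(−0.02520 × 21.0) = 0.5891
R = 1 / (1 − 0.5891) = 2.434
Css,max = 10.4 × 2.434 = 25.31 mg/L
Css,min = Css,max × e^(−kτ) = 25.31 × 0.5891 ≈ 14.9 mg/L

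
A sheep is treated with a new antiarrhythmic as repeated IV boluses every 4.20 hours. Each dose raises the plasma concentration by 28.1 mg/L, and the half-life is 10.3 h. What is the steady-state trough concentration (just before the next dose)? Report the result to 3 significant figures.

86.0 mg/L

k = ln 2 / 10.3 = 0.06730 h⁻¹
Fraction remaining after one interval: e^(−kτ) = e^(−0.06730 × 4.20) = 0.7538
R = 1 / (1 − 0.7538) = 4.062
Css,max = 28.1 × 4.062 = 114.1 mg/L
Css,min = Css,max × e^(−kτ) = 114.1 × 0.7538 ≈ 86.0 mg/L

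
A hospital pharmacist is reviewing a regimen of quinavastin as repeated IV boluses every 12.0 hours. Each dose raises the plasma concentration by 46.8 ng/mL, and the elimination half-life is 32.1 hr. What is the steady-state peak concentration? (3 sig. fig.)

k = ln 2 / 32.1 = 0.02159 hr⁻¹
Fraction remaining after one interval: e^(−kτ) = e^(−0.02159 × 12.0) = 0.7717
R = 1 / (1 − 0.7717) = 4.381
Css,max = 46.8 × 4.381 ≈ 205 ng/mL

205 ng/mL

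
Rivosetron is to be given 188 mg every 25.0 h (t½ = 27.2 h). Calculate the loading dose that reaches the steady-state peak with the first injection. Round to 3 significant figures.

399 mg

k = ln 2 / 27.2 = 0.02548 h⁻¹
Accumulation ratio R = 1 / (1 − e^(−kτ)) = 1 / (1 − e^(−0.02548×25.0)) = 1 / (1 − 0.5288) = 2.122
Loading dose = maintenance dose × R = 188 × 2.122 ≈ 399 mg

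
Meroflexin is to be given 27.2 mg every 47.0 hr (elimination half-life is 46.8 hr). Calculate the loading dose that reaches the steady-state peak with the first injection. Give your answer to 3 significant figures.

54.2 mg

k = ln 2 / 46.8 = 0.01481 hr⁻¹
Accumulation ratio R = 1 / (1 − e^(−kτ)) = 1 / (1 − e^(−0.01481×47.0)) = 1 / (1 − 0.4985) = 1.994
Loading dose = maintenance dose × R = 27.2 × 1.994 ≈ 54.2 mg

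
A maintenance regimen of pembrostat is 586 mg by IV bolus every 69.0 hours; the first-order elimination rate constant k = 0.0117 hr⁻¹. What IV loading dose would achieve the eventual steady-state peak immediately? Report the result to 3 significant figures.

1060 mg

Accumulation ratio R = 1 / (1 − e^(−kτ)) = 1 / (1 − e^(−0.01170×69.0)) = 1 / (1 − 0.4461) = 1.805
Loading dose = maintenance dose × R = 586 × 1.805 ≈ 1060 mg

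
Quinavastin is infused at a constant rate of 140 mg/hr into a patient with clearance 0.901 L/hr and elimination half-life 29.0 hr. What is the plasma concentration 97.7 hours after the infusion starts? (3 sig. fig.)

140 µg/mL

Css = rate / CL = 140 / 0.901 = 155.4 µg/mL
k = ln 2 / 29.0 = 0.02390 hr⁻¹
C(t) = Css (1 − e^(−kt)) = 155.4 × (1 − e^(−2.335)) = 155.4 × 0.9032 ≈ 140 µg/mL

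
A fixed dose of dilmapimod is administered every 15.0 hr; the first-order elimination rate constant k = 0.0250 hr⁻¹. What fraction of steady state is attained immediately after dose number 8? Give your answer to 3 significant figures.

f_n = 1 − e^(−nkτ) = 1 − e^(−8 × 0.02500 × 15.0) = 1 − e^(−3.000) = 1 − 0.04979 ≈ 0.950

0.950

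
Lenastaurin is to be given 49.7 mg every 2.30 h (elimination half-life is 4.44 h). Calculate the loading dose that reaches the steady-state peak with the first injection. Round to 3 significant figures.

165 mg

k = ln 2 / 4.44 = 0.1561 h⁻¹
Accumulation ratio R = 1 / (1 − e^(−kτ)) = 1 / (1 − e^(−0.1561×2.30)) = 1 / (1 − 0.6983) = 3.315
Loading dose = maintenance dose × R = 49.7 × 3.315 ≈ 165 mg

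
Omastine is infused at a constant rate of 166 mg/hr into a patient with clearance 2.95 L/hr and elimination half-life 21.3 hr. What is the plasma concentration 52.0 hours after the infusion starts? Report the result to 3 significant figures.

45.9 µg/mL

Css = rate / CL = 166 / 2.95 = 56.27 µg/mL
k = ln 2 / 21.3 = 0.03254 hr⁻¹
C(t) = Css (1 − e^(−kt)) = 56.27 × (1 − e^(−1.692)) = 56.27 × 0.8159 ≈ 45.9 µg/mL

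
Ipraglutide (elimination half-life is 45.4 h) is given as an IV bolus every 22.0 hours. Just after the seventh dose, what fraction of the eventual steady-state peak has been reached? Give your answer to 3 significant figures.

k = ln 2 / 45.4 = 0.01527 h⁻¹
f_n = 1 − e^(−nkτ) = 1 − e^(−7 × 0.01527 × 22.0) = 1 − e^(−2.351) = 1 − 0.09525 ≈ 0.905

0.905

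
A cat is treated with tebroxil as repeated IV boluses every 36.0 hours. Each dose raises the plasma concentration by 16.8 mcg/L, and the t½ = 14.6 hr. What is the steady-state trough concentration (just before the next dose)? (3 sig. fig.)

3.71 mcg/L

k = ln 2 / 14.6 = 0.04748 hr⁻¹
Fraction remaining after one interval: e^(−kτ) = e^(−0.04748 × 36.0) = 0.1810
R = 1 / (1 − 0.1810) = 1.221
Css,max = 16.8 × 1.221 = 20.51 mcg/L
Css,min = Css,max × e^(−kτ) = 20.51 × 0.1810 ≈ 3.71 mcg/L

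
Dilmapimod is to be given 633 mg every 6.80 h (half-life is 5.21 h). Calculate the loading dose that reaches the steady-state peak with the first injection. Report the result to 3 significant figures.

k = ln 2 / 5.21 = 0.1330 h⁻¹
Accumulation ratio R = 1 / (1 − e^(−kτ)) = 1 / (1 − e^(−0.1330×6.80)) = 1 / (1 − 0.4047) = 1.680
Loading dose = maintenance dose × R = 633 × 1.680 ≈ 1060 mg

1060 mg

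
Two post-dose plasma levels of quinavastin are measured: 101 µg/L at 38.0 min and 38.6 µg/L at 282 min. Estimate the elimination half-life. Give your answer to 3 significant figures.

176 minutes

k = ln(C₁/C₂) / (t₂ − t₁) = ln(101/38.6) / (282 − 38.0)
  = 0.9619 / 244.0 = 0.003942 min⁻¹
t½ = ln 2 / k = ln 2 / 0.003942 ≈ 176 minutes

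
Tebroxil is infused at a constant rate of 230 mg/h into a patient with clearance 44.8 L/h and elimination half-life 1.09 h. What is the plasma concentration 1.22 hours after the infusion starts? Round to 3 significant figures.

2.77 µg/mL

Css = rate / CL = 230 / 44.8 = 5.134 µg/mL
k = ln 2 / 1.09 = 0.6359 h⁻¹
C(t) = Css (1 − e^(−kt)) = 5.134 × (1 − e^(−0.7758)) = 5.134 × 0.5397 ≈ 2.77 µg/mL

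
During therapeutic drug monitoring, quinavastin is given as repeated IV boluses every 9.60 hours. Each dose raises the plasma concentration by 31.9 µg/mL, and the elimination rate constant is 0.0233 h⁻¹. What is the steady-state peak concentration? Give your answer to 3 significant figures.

159 µg/mL

Fraction remaining after one interval: e^(−kτ) = e^(−0.02330 × 9.60) = 0.7996
R = 1 / (1 − 0.7996) = 4.989
Css,max = 31.9 × 4.989 ≈ 159 µg/mL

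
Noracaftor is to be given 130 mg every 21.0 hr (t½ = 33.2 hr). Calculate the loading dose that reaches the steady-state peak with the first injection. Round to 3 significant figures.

366 mg

k = ln 2 / 33.2 = 0.02088 hr⁻¹
Accumulation ratio R = 1 / (1 − e^(−kτ)) = 1 / (1 − e^(−0.02088×21.0)) = 1 / (1 − 0.6450) = 2.817
Loading dose = maintenance dose × R = 130 × 2.817 ≈ 366 mg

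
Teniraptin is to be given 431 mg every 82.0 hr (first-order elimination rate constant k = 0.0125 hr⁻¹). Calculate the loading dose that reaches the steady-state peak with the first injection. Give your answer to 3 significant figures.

672 mg

Accumulation ratio R = 1 / (1 − e^(−kτ)) = 1 / (1 − e^(−0.01250×82.0)) = 1 / (1 − 0.3588) = 1.560
Loading dose = maintenance dose × R = 431 × 1.560 ≈ 672 mg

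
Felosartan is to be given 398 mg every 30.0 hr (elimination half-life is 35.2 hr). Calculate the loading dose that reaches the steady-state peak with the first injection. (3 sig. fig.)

892 mg

k = ln 2 / 35.2 = 0.01969 hr⁻¹
Accumulation ratio R = 1 / (1 − e^(−kτ)) = 1 / (1 − e^(−0.01969×30.0)) = 1 / (1 − 0.5539) = 2.242
Loading dose = maintenance dose × R = 398 × 2.242 ≈ 892 mg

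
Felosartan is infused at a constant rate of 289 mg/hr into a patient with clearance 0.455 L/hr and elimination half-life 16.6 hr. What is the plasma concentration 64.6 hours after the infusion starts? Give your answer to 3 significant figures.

592 µg/mL

Css = rate / CL = 289 / 0.455 = 635.2 µg/mL
k = ln 2 / 16.6 = 0.04176 hr⁻¹
C(t) = Css (1 − e^(−kt)) = 635.2 × (1 − e^(−2.697)) = 635.2 × 0.9326 ≈ 592 µg/mL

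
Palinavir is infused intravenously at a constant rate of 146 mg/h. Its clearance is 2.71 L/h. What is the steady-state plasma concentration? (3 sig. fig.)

Css = infusion rate / CL = 146 / 2.71 ≈ 53.9 mg/L

53.9 mg/L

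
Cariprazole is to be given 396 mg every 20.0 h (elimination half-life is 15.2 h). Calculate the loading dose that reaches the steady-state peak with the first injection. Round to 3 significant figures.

k = ln 2 / 15.2 = 0.04560 h⁻¹
Accumulation ratio R = 1 / (1 − e^(−kτ)) = 1 / (1 − e^(−0.04560×20.0)) = 1 / (1 − 0.4017) = 1.671
Loading dose = maintenance dose × R = 396 × 1.671 ≈ 662 mg

662 mg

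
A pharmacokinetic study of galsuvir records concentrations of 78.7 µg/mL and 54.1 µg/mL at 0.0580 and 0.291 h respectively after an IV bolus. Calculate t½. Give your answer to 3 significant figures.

0.431 hours

k = ln(C₁/C₂) / (t₂ − t₁) = ln(78.7/54.1) / (0.291 − 0.0580)
  = 0.3748 / 0.2330 = 1.609 h⁻¹
t½ = ln 2 / k = ln 2 / 1.609 ≈ 0.431 hours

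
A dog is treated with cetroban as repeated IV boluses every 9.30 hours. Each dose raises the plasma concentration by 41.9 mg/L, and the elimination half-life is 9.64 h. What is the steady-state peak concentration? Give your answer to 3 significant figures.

85.9 mg/L

k = ln 2 / 9.64 = 0.07190 h⁻¹
Fraction remaining after one interval: e^(−kτ) = e^(−0.07190 × 9.30) = 0.5124
R = 1 / (1 − 0.5124) = 2.051
Css,max = 41.9 × 2.051 ≈ 85.9 mg/L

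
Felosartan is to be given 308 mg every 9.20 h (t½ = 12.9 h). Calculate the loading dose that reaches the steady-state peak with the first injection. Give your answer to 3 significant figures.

790 mg

k = ln 2 / 12.9 = 0.05373 h⁻¹
Accumulation ratio R = 1 / (1 − e^(−kτ)) = 1 / (1 − e^(−0.05373×9.20)) = 1 / (1 − 0.6100) = 2.564
Loading dose = maintenance dose × R = 308 × 2.564 ≈ 790 mg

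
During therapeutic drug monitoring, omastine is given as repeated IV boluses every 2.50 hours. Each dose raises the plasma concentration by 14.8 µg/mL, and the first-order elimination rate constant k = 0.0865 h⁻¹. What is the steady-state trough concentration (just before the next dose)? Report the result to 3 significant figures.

Fraction remaining after one interval: e^(−kτ) = e^(−0.08650 × 2.50) = 0.8055
R = 1 / (1 − 0.8055) = 5.142
Css,max = 14.8 × 5.142 = 76.11 µg/mL
Css,min = Css,max × e^(−kτ) = 76.11 × 0.8055 ≈ 61.3 µg/mL

61.3 µg/mL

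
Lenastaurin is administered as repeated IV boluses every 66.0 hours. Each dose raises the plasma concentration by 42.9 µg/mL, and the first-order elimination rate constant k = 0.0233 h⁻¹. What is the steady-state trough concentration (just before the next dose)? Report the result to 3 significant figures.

11.7 µg/mL

Fraction remaining after one interval: e^(−kτ) = e^(−0.02330 × 66.0) = 0.2149
R = 1 / (1 − 0.2149) = 1.274
Css,max = 42.9 × 1.274 = 54.64 µg/mL
Css,min = Css,max × e^(−kτ) = 54.64 × 0.2149 ≈ 11.7 µg/mL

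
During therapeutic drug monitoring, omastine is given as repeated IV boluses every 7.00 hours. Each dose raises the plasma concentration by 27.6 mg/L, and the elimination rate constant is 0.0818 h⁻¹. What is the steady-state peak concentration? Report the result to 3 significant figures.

63.3 mg/L

Fraction remaining after one interval: e^(−kτ) = e^(−0.08180 × 7.00) = 0.5641
R = 1 / (1 − 0.5641) = 2.294
Css,max = 27.6 × 2.294 ≈ 63.3 mg/L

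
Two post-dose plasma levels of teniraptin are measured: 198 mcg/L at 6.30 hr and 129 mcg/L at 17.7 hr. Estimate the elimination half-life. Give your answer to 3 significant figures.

k = ln(C₁/C₂) / (t₂ − t₁) = ln(198/129) / (17.7 − 6.30)
  = 0.4285 / 11.40 = 0.03758 hr⁻¹
t½ = ln 2 / k = ln 2 / 0.03758 ≈ 18.4 hours

18.4 hours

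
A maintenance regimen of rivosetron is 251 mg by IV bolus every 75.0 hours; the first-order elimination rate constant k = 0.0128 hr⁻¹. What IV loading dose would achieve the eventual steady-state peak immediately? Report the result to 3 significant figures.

407 mg

Accumulation ratio R = 1 / (1 − e^(−kτ)) = 1 / (1 − e^(−0.01280×75.0)) = 1 / (1 − 0.3829) = 1.620
Loading dose = maintenance dose × R = 251 × 1.620 ≈ 407 mg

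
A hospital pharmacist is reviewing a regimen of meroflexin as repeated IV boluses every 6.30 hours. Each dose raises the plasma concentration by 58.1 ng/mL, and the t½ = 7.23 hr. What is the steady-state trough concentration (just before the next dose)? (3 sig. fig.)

k = ln 2 / 7.23 = 0.09587 hr⁻¹
Fraction remaining after one interval: e^(−kτ) = e^(−0.09587 × 6.30) = 0.5466
R = 1 / (1 − 0.5466) = 2.206
Css,max = 58.1 × 2.206 = 128.2 ng/mL
Css,min = Css,max × e^(−kτ) = 128.2 × 0.5466 ≈ 70.1 ng/mL

70.1 ng/mL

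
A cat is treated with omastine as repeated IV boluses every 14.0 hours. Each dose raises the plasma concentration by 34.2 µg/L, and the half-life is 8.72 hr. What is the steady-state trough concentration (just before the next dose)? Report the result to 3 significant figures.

k = ln 2 / 8.72 = 0.07949 hr⁻¹
Fraction remaining after one interval: e^(−kτ) = e^(−0.07949 × 14.0) = 0.3286
R = 1 / (1 − 0.3286) = 1.489
Css,max = 34.2 × 1.489 = 50.94 µg/L
Css,min = Css,max × e^(−kτ) = 50.94 × 0.3286 ≈ 16.7 µg/L

16.7 µg/L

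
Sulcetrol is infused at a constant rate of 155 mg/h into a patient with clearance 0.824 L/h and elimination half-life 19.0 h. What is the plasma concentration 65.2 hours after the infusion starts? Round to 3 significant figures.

Css = rate / CL = 155 / 0.824 = 188.1 mg/L
k = ln 2 / 19.0 = 0.03648 h⁻¹
C(t) = Css (1 − e^(−kt)) = 188.1 × (1 − e^(−2.379)) = 188.1 × 0.9073 ≈ 171 mg/L

171 mg/L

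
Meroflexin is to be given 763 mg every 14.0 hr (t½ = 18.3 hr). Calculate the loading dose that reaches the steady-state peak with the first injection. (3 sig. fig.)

k = ln 2 / 18.3 = 0.03788 hr⁻¹
Accumulation ratio R = 1 / (1 − e^(−kτ)) = 1 / (1 − e^(−0.03788×14.0)) = 1 / (1 − 0.5884) = 2.430
Loading dose = maintenance dose × R = 763 × 2.430 ≈ 1850 mg

1850 mg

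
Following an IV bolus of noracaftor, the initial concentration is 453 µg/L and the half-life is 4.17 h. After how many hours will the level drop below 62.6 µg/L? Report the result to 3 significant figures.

k = ln 2 / 4.17 = 0.1662 h⁻¹
C(t) = C₀ e^(−kt)  ⇒  t = ln(C₀/C) / k
t = ln(453/62.6) / 0.1662 = 1.979 / 0.1662 ≈ 11.9 hours

11.9 hours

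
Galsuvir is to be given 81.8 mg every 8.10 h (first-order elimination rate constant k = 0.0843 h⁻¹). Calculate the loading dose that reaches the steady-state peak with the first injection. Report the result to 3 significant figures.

165 mg

Accumulation ratio R = 1 / (1 − e^(−kτ)) = 1 / (1 − e^(−0.08430×8.10)) = 1 / (1 − 0.5052) = 2.021
Loading dose = maintenance dose × R = 81.8 × 2.021 ≈ 165 mg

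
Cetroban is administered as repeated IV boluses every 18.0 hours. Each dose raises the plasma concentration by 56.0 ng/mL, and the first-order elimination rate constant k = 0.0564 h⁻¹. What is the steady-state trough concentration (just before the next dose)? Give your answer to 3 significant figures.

31.8 ng/mL

Fraction remaining after one interval: e^(−kτ) = e^(−0.05640 × 18.0) = 0.3623
R = 1 / (1 − 0.3623) = 1.568
Css,max = 56.0 × 1.568 = 87.82 ng/mL
Css,min = Css,max × e^(−kτ) = 87.82 × 0.3623 ≈ 31.8 ng/mL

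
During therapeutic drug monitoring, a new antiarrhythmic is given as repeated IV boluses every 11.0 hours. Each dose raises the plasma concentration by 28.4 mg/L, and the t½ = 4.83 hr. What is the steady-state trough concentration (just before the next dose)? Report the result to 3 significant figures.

k = ln 2 / 4.83 = 0.1435 hr⁻¹
Fraction remaining after one interval: e^(−kτ) = e^(−0.1435 × 11.0) = 0.2063
R = 1 / (1 − 0.2063) = 1.260
Css,max = 28.4 × 1.260 = 35.78 mg/L
Css,min = Css,max × e^(−kτ) = 35.78 × 0.2063 ≈ 7.38 mg/L

7.38 mg/L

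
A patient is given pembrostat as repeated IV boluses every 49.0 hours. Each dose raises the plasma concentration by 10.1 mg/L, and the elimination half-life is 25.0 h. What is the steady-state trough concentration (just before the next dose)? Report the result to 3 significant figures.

3.49 mg/L

k = ln 2 / 25.0 = 0.02773 h⁻¹
Fraction remaining after one interval: e^(−kτ) = e^(−0.02773 × 49.0) = 0.2570
R = 1 / (1 − 0.2570) = 1.346
Css,max = 10.1 × 1.346 = 13.59 mg/L
Css,min = Css,max × e^(−kτ) = 13.59 × 0.2570 ≈ 3.49 mg/L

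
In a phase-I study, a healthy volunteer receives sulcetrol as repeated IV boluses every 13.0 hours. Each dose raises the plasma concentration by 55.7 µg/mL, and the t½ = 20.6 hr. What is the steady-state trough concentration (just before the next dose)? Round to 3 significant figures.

102 µg/mL

k = ln 2 / 20.6 = 0.03365 hr⁻¹
Fraction remaining after one interval: e^(−kτ) = e^(−0.03365 × 13.0) = 0.6457
R = 1 / (1 − 0.6457) = 2.822
Css,max = 55.7 × 2.822 = 157.2 µg/mL
Css,min = Css,max × e^(−kτ) = 157.2 × 0.6457 ≈ 102 µg/mL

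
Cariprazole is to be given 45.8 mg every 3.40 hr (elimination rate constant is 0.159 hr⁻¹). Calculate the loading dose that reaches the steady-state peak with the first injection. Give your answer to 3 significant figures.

110 mg

Accumulation ratio R = 1 / (1 − e^(−kτ)) = 1 / (1 − e^(−0.1590×3.40)) = 1 / (1 − 0.5824) = 2.395
Loading dose = maintenance dose × R = 45.8 × 2.395 ≈ 110 mg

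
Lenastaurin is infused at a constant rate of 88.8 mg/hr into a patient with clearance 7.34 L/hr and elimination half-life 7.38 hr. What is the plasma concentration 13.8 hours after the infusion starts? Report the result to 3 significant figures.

Css = rate / CL = 88.8 / 7.34 = 12.10 µg/mL
k = ln 2 / 7.38 = 0.09392 hr⁻¹
C(t) = Css (1 − e^(−kt)) = 12.10 × (1 − e^(−1.296)) = 12.10 × 0.7264 ≈ 8.79 µg/mL

8.79 µg/mL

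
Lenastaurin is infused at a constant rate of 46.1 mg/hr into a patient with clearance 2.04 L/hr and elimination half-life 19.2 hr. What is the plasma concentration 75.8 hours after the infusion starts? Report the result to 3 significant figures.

21.1 µg/mL

Css = rate / CL = 46.1 / 2.04 = 22.60 µg/mL
k = ln 2 / 19.2 = 0.03610 hr⁻¹
C(t) = Css (1 − e^(−kt)) = 22.60 × (1 − e^(−2.736)) = 22.60 × 0.9352 ≈ 21.1 µg/mL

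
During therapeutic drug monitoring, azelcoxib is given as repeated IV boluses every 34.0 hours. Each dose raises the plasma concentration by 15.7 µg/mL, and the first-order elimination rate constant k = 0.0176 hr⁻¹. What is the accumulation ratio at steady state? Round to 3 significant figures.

Fraction remaining after one interval: e^(−kτ) = e^(−0.01760 × 34.0) = 0.5497
R = 1 / (1 − 0.5497) = 1 / 0.4503 ≈ 2.22

2.22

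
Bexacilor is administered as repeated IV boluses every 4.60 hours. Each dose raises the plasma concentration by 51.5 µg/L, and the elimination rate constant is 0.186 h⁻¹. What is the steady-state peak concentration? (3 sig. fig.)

Fraction remaining after one interval: e^(−kτ) = e^(−0.1860 × 4.60) = 0.4250
R = 1 / (1 − 0.4250) = 1.739
Css,max = 51.5 × 1.739 ≈ 89.6 µg/L

89.6 µg/L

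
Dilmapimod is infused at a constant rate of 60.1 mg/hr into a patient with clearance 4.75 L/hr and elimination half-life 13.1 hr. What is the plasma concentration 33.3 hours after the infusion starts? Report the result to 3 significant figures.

10.5 mg/L

Css = rate / CL = 60.1 / 4.75 = 12.65 mg/L
k = ln 2 / 13.1 = 0.05291 hr⁻¹
C(t) = Css (1 − e^(−kt)) = 12.65 × (1 − e^(−1.762)) = 12.65 × 0.8283 ≈ 10.5 mg/L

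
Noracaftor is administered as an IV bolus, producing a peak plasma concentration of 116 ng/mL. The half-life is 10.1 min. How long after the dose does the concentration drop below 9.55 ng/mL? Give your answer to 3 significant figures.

k = ln 2 / 10.1 = 0.06863 min⁻¹
C(t) = C₀ e^(−kt)  ⇒  t = ln(C₀/C) / k
t = ln(116/9.55) / 0.06863 = 2.497 / 0.06863 ≈ 36.4 minutes

36.4 minutes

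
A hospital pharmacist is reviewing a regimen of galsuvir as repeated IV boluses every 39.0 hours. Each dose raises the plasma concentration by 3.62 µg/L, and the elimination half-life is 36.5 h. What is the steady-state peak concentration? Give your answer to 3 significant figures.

k = ln 2 / 36.5 = 0.01899 h⁻¹
Fraction remaining after one interval: e^(−kτ) = e^(−0.01899 × 39.0) = 0.4768
R = 1 / (1 − 0.4768) = 1.911
Css,max = 3.62 × 1.911 ≈ 6.92 µg/L

6.92 µg/L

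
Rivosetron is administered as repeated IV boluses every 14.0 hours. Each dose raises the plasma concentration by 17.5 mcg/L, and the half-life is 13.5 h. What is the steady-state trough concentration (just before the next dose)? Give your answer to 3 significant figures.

k = ln 2 / 13.5 = 0.05134 h⁻¹
Fraction remaining after one interval: e^(−kτ) = e^(−0.05134 × 14.0) = 0.4873
R = 1 / (1 − 0.4873) = 1.951
Css,max = 17.5 × 1.951 = 34.13 mcg/L
Css,min = Css,max × e^(−kτ) = 34.13 × 0.4873 ≈ 16.6 mcg/L

16.6 mcg/L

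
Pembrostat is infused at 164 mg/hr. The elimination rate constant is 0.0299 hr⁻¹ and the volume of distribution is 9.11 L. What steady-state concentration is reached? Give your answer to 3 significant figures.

602 mg/L

CL = k · V = 0.0299 × 9.11 = 0.2724 L/hr
Css = rate / CL = 164 / 0.2724 ≈ 602 mg/L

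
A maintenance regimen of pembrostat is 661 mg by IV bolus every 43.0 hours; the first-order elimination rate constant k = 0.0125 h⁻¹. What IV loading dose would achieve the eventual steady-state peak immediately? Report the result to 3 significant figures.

Accumulation ratio R = 1 / (1 − e^(−kτ)) = 1 / (1 − e^(−0.01250×43.0)) = 1 / (1 − 0.5842) = 2.405
Loading dose = maintenance dose × R = 661 × 2.405 ≈ 1590 mg

1590 mg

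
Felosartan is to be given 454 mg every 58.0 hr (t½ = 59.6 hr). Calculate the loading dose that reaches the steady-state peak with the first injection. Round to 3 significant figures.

925 mg

k = ln 2 / 59.6 = 0.01163 hr⁻¹
Accumulation ratio R = 1 / (1 − e^(−kτ)) = 1 / (1 − e^(−0.01163×58.0)) = 1 / (1 − 0.5094) = 2.038
Loading dose = maintenance dose × R = 454 × 2.038 ≈ 925 mg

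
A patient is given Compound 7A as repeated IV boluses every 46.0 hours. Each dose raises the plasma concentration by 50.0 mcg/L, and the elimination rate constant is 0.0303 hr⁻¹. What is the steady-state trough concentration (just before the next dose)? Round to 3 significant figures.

16.5 mcg/L

Fraction remaining after one interval: e^(−kτ) = e^(−0.03030 × 46.0) = 0.2481
R = 1 / (1 − 0.2481) = 1.330
Css,max = 50.0 × 1.330 = 66.50 mcg/L
Css,min = Css,max × e^(−kτ) = 66.50 × 0.2481 ≈ 16.5 mcg/L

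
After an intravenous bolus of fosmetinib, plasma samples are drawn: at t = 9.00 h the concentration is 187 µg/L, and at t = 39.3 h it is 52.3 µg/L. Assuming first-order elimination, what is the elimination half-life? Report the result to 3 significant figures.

16.5 hours

k = ln(C₁/C₂) / (t₂ − t₁) = ln(187/52.3) / (39.3 − 9.00)
  = 1.274 / 30.30 = 0.04205 h⁻¹
t½ = ln 2 / k = ln 2 / 0.04205 ≈ 16.5 hours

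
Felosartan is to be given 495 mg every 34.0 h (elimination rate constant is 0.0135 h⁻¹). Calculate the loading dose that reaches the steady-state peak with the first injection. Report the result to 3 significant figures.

Accumulation ratio R = 1 / (1 − e^(−kτ)) = 1 / (1 − e^(−0.01350×34.0)) = 1 / (1 − 0.6319) = 2.717
Loading dose = maintenance dose × R = 495 × 2.717 ≈ 1340 mg

1340 mg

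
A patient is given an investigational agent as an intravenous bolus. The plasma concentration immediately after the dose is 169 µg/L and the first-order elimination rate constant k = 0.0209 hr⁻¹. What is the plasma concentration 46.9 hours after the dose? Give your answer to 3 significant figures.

63.4 µg/L

C(t) = C₀ e^(−kt) = 169 × e^(−0.02090 × 46.9) = 169 × e^(−0.9802) = 169 × 0.3752 ≈ 63.4 µg/L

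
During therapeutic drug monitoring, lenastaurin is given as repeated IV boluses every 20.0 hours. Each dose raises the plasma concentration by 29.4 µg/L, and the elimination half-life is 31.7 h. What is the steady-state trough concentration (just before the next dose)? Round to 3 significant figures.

k = ln 2 / 31.7 = 0.02187 h⁻¹
Fraction remaining after one interval: e^(−kτ) = e^(−0.02187 × 20.0) = 0.6458
R = 1 / (1 − 0.6458) = 2.823
Css,max = 29.4 × 2.823 = 83.00 µg/L
Css,min = Css,max × e^(−kτ) = 83.00 × 0.6458 ≈ 53.6 µg/L

53.6 µg/L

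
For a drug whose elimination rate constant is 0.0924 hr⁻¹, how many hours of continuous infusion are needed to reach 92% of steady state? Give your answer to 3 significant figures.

27.3 hours

f = 1 − e^(−kt)  ⇒  t = −ln(1 − f) / k
t = −ln(1 − 0.92) / 0.09240 = 2.526 / 0.09240 ≈ 27.3 hours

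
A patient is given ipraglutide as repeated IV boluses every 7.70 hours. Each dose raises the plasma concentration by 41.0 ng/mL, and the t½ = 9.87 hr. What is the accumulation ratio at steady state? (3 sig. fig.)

k = ln 2 / 9.87 = 0.07023 hr⁻¹
Fraction remaining after one interval: e^(−kτ) = e^(−0.07023 × 7.70) = 0.5823
R = 1 / (1 − 0.5823) = 1 / 0.4177 ≈ 2.39

2.39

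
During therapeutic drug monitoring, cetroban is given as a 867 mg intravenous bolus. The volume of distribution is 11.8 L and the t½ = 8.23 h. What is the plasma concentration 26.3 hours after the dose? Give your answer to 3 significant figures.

8.02 µg/mL

C₀ = dose / V = 867 / 11.8 = 73.47 µg/mL
k = ln 2 / 8.23 = 0.08422 h⁻¹
C(t) = C₀ e^(−kt) = 73.47 × e^(−0.08422 × 26.3) = 73.47 × e^(−2.215) = 73.47 × 0.1091 ≈ 8.02 µg/mL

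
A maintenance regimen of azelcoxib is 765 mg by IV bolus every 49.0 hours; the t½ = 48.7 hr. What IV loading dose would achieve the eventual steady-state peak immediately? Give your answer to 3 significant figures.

k = ln 2 / 48.7 = 0.01423 hr⁻¹
Accumulation ratio R = 1 / (1 − e^(−kτ)) = 1 / (1 − e^(−0.01423×49.0)) = 1 / (1 − 0.4979) = 1.992
Loading dose = maintenance dose × R = 765 × 1.992 ≈ 1520 mg

1520 mg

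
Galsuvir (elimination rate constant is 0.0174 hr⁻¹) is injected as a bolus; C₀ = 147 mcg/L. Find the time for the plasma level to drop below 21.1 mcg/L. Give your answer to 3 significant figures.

112 hours

C(t) = C₀ e^(−kt)  ⇒  t = ln(C₀/C) / k
t = ln(147/21.1) / 0.01740 = 1.941 / 0.01740 ≈ 112 hours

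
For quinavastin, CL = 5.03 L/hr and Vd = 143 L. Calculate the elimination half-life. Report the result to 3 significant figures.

19.7 hours

k = CL / V = 5.03 / 143 = 0.03517 hr⁻¹
t½ = ln 2 / k = ln 2 / 0.03517 ≈ 19.7 hours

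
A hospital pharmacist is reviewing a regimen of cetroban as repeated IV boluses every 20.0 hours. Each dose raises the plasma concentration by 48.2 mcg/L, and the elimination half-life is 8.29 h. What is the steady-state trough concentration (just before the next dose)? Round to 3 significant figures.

k = ln 2 / 8.29 = 0.08361 h⁻¹
Fraction remaining after one interval: e^(−kτ) = e^(−0.08361 × 20.0) = 0.1878
R = 1 / (1 − 0.1878) = 1.231
Css,max = 48.2 × 1.231 = 59.35 mcg/L
Css,min = Css,max × e^(−kτ) = 59.35 × 0.1878 ≈ 11.1 mcg/L

11.1 mcg/L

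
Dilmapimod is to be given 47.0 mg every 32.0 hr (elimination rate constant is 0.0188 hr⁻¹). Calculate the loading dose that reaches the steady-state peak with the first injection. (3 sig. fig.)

104 mg

Accumulation ratio R = 1 / (1 − e^(−kτ)) = 1 / (1 − e^(−0.01880×32.0)) = 1 / (1 − 0.5479) = 2.212
Loading dose = maintenance dose × R = 47.0 × 2.212 ≈ 104 mg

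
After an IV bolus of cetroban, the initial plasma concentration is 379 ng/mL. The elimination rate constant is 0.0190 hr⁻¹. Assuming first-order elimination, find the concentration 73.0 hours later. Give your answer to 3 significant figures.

C(t) = C₀ e^(−kt) = 379 × e^(−0.01900 × 73.0) = 379 × e^(−1.387) = 379 × 0.2498 ≈ 94.7 ng/mL

94.7 ng/mL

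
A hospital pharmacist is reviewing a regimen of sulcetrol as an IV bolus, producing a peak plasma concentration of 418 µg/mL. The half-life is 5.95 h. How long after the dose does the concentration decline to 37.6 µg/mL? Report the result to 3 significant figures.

20.7 hours

k = ln 2 / 5.95 = 0.1165 h⁻¹
C(t) = C₀ e^(−kt)  ⇒  t = ln(C₀/C) / k
t = ln(418/37.6) / 0.1165 = 2.408 / 0.1165 ≈ 20.7 hours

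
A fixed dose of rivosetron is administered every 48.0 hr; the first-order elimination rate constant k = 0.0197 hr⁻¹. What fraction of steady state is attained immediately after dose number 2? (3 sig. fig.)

0.849

f_n = 1 − e^(−nkτ) = 1 − e^(−2 × 0.01970 × 48.0) = 1 − e^(−1.891) = 1 − 0.1509 ≈ 0.849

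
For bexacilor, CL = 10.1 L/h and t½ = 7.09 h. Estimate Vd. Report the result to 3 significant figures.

k = ln 2 / t½ = ln 2 / 7.09 = 0.09776 h⁻¹
V = CL / k = 10.1 / 0.09776 ≈ 103 L

103 L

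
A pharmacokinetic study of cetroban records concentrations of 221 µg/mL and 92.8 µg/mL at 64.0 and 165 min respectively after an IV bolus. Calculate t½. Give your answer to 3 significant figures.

80.7 minutes

k = ln(C₁/C₂) / (t₂ − t₁) = ln(221/92.8) / (165 − 64.0)
  = 0.8677 / 101.0 = 0.008591 min⁻¹
t½ = ln 2 / k = ln 2 / 0.008591 ≈ 80.7 minutes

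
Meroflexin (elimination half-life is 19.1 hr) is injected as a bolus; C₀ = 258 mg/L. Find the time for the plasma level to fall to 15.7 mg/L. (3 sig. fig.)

77.1 hours

k = ln 2 / 19.1 = 0.03629 hr⁻¹
C(t) = C₀ e^(−kt)  ⇒  t = ln(C₀/C) / k
t = ln(258/15.7) / 0.03629 = 2.799 / 0.03629 ≈ 77.1 hours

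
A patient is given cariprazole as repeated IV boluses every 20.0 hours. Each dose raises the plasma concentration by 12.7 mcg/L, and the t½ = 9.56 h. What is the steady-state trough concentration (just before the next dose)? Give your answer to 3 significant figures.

3.89 mcg/L

k = ln 2 / 9.56 = 0.07250 h⁻¹
Fraction remaining after one interval: e^(−kτ) = e^(−0.07250 × 20.0) = 0.2345
R = 1 / (1 − 0.2345) = 1.306
Css,max = 12.7 × 1.306 = 16.59 mcg/L
Css,min = Css,max × e^(−kτ) = 16.59 × 0.2345 ≈ 3.89 mcg/L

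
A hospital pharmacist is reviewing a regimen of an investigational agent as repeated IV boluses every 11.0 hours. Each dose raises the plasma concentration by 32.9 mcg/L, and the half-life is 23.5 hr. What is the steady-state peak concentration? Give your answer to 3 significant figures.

119 mcg/L

k = ln 2 / 23.5 = 0.02950 hr⁻¹
Fraction remaining after one interval: e^(−kτ) = e^(−0.02950 × 11.0) = 0.7229
R = 1 / (1 − 0.7229) = 3.609
Css,max = 32.9 × 3.609 ≈ 119 mcg/L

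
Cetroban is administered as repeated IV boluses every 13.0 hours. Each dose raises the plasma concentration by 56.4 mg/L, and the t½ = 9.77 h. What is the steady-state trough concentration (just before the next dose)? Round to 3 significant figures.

k = ln 2 / 9.77 = 0.07095 h⁻¹
Fraction remaining after one interval: e^(−kτ) = e^(−0.07095 × 13.0) = 0.3976
R = 1 / (1 − 0.3976) = 1.660
Css,max = 56.4 × 1.660 = 93.63 mg/L
Css,min = Css,max × e^(−kτ) = 93.63 × 0.3976 ≈ 37.2 mg/L

37.2 mg/L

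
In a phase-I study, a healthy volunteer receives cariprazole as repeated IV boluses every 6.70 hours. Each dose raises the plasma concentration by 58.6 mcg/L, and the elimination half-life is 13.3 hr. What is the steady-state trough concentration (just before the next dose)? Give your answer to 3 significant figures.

140 mcg/L

k = ln 2 / 13.3 = 0.05212 hr⁻¹
Fraction remaining after one interval: e^(−kτ) = e^(−0.05212 × 6.70) = 0.7053
R = 1 / (1 − 0.7053) = 3.393
Css,max = 58.6 × 3.393 = 198.8 mcg/L
Css,min = Css,max × e^(−kτ) = 198.8 × 0.7053 ≈ 140 mcg/L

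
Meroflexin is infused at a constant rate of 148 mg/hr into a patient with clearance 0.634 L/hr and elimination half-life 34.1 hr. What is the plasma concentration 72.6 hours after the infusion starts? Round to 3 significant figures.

Css = rate / CL = 148 / 0.634 = 233.4 mg/L
k = ln 2 / 34.1 = 0.02033 hr⁻¹
C(t) = Css (1 − e^(−kt)) = 233.4 × (1 − e^(−1.476)) = 233.4 × 0.7714 ≈ 180 mg/L

180 mg/L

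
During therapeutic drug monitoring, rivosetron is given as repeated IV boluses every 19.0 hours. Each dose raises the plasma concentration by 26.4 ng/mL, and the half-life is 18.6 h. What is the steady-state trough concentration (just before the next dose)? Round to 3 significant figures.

k = ln 2 / 18.6 = 0.03727 h⁻¹
Fraction remaining after one interval: e^(−kτ) = e^(−0.03727 × 19.0) = 0.4926
R = 1 / (1 − 0.4926) = 1.971
Css,max = 26.4 × 1.971 = 52.03 ng/mL
Css,min = Css,max × e^(−kτ) = 52.03 × 0.4926 ≈ 25.6 ng/mL

25.6 ng/mL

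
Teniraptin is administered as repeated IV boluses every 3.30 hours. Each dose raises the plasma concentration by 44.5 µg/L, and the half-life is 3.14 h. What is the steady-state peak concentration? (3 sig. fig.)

k = ln 2 / 3.14 = 0.2207 h⁻¹
Fraction remaining after one interval: e^(−kτ) = e^(−0.2207 × 3.30) = 0.4826
R = 1 / (1 − 0.4826) = 1.933
Css,max = 44.5 × 1.933 ≈ 86.0 µg/L

86.0 µg/L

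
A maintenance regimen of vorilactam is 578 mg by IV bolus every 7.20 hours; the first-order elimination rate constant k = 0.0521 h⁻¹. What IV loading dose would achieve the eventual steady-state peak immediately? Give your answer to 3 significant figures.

Accumulation ratio R = 1 / (1 − e^(−kτ)) = 1 / (1 − e^(−0.05210×7.20)) = 1 / (1 − 0.6872) = 3.197
Loading dose = maintenance dose × R = 578 × 3.197 ≈ 1850 mg

1850 mg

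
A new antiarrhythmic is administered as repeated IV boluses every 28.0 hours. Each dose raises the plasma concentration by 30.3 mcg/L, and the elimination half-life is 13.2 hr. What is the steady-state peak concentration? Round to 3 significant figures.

39.3 mcg/L

k = ln 2 / 13.2 = 0.05251 hr⁻¹
Fraction remaining after one interval: e^(−kτ) = e^(−0.05251 × 28.0) = 0.2299
R = 1 / (1 − 0.2299) = 1.298
Css,max = 30.3 × 1.298 ≈ 39.3 mcg/L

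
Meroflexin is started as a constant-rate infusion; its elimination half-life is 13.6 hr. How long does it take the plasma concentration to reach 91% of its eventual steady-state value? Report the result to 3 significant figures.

47.2 hours

k = ln 2 / 13.6 = 0.05097 hr⁻¹
f = 1 − e^(−kt)  ⇒  t = −ln(1 − f) / k
t = −ln(1 − 0.91) / 0.05097 = 2.408 / 0.05097 ≈ 47.2 hours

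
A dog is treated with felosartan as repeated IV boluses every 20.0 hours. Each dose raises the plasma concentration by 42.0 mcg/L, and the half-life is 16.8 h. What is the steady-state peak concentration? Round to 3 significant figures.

74.8 mcg/L

k = ln 2 / 16.8 = 0.04126 h⁻¹
Fraction remaining after one interval: e^(−kτ) = e^(−0.04126 × 20.0) = 0.4382
R = 1 / (1 − 0.4382) = 1.780
Css,max = 42.0 × 1.780 ≈ 74.8 mcg/L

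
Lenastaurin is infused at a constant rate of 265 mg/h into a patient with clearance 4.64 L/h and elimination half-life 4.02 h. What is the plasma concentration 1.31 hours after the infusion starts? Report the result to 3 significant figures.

Css = rate / CL = 265 / 4.64 = 57.11 µg/mL
k = ln 2 / 4.02 = 0.1724 h⁻¹
C(t) = Css (1 − e^(−kt)) = 57.11 × (1 − e^(−0.2259)) = 57.11 × 0.2022 ≈ 11.5 µg/mL

11.5 µg/mL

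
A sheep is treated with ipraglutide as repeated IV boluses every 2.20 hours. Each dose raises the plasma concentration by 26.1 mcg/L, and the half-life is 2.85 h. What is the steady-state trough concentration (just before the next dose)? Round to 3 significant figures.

k = ln 2 / 2.85 = 0.2432 h⁻¹
Fraction remaining after one interval: e^(−kτ) = e^(−0.2432 × 2.20) = 0.5856
R = 1 / (1 − 0.5856) = 2.413
Css,max = 26.1 × 2.413 = 62.99 mcg/L
Css,min = Css,max × e^(−kτ) = 62.99 × 0.5856 ≈ 36.9 mcg/L

36.9 mcg/L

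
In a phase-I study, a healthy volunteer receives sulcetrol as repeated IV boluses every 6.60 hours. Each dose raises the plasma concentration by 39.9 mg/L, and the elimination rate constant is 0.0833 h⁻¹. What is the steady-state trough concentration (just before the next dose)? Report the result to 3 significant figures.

54.4 mg/L

Fraction remaining after one interval: e^(−kτ) = e^(−0.08330 × 6.60) = 0.5771
R = 1 / (1 − 0.5771) = 2.364
Css,max = 39.9 × 2.364 = 94.34 mg/L
Css,min = Css,max × e^(−kτ) = 94.34 × 0.5771 ≈ 54.4 mg/L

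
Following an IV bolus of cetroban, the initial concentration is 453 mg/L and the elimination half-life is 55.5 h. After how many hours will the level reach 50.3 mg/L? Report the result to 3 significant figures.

176 hours

k = ln 2 / 55.5 = 0.01249 h⁻¹
C(t) = C₀ e^(−kt)  ⇒  t = ln(C₀/C) / k
t = ln(453/50.3) / 0.01249 = 2.198 / 0.01249 ≈ 176 hours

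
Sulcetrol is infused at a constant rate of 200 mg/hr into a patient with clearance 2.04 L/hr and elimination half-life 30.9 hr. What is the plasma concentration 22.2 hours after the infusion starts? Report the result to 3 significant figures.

Css = rate / CL = 200 / 2.04 = 98.04 µg/mL
k = ln 2 / 30.9 = 0.02243 hr⁻¹
C(t) = Css (1 − e^(−kt)) = 98.04 × (1 − e^(−0.4980)) = 98.04 × 0.3922 ≈ 38.5 µg/mL

38.5 µg/mL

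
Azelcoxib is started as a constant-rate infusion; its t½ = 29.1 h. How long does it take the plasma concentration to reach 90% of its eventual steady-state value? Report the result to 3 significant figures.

96.7 hours

k = ln 2 / 29.1 = 0.02382 h⁻¹
f = 1 − e^(−kt)  ⇒  t = −ln(1 − f) / k
t = −ln(1 − 0.9) / 0.02382 = 2.303 / 0.02382 ≈ 96.7 hours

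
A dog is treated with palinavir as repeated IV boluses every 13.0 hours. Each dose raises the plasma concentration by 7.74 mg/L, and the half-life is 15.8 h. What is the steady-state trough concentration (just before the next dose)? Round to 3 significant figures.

k = ln 2 / 15.8 = 0.04387 h⁻¹
Fraction remaining after one interval: e^(−kτ) = e^(−0.04387 × 13.0) = 0.5653
R = 1 / (1 − 0.5653) = 2.301
Css,max = 7.74 × 2.301 = 17.81 mg/L
Css,min = Css,max × e^(−kτ) = 17.81 × 0.5653 ≈ 10.1 mg/L

10.1 mg/L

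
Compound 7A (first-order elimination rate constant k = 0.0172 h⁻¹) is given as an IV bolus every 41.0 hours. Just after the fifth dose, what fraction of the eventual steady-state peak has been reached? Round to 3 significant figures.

f_n = 1 − e^(−nkτ) = 1 − e^(−5 × 0.01720 × 41.0) = 1 − e^(−3.526) = 1 − 0.02942 ≈ 0.971

0.971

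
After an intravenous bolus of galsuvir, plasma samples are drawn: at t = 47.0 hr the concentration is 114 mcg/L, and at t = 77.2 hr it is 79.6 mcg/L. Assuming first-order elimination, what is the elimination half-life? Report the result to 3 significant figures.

58.3 hours

k = ln(C₁/C₂) / (t₂ − t₁) = ln(114/79.6) / (77.2 − 47.0)
  = 0.3592 / 30.20 = 0.01189 hr⁻¹
t½ = ln 2 / k = ln 2 / 0.01189 ≈ 58.3 hours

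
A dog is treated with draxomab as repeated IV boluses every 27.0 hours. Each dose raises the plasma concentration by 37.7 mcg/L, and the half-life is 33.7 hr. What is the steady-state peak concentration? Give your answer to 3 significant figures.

88.5 mcg/L

k = ln 2 / 33.7 = 0.02057 hr⁻¹
Fraction remaining after one interval: e^(−kτ) = e^(−0.02057 × 27.0) = 0.5739
R = 1 / (1 − 0.5739) = 2.347
Css,max = 37.7 × 2.347 ≈ 88.5 mcg/L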